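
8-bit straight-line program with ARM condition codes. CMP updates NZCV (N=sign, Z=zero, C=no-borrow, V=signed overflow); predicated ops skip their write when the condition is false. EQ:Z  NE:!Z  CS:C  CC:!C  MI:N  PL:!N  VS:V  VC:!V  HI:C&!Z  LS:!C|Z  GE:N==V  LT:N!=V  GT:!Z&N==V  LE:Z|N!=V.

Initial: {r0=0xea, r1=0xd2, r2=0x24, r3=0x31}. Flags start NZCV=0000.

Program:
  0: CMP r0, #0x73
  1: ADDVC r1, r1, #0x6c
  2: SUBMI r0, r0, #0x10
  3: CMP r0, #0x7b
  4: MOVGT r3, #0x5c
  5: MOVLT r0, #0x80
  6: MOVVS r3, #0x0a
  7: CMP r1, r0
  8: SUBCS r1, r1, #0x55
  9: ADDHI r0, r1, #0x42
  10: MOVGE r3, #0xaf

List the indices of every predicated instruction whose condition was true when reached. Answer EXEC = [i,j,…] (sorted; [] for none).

[0] flags=0011 → (cmp)
[1] flags=0011 VC?F → skip
[2] flags=0011 MI?F → skip
[3] flags=0011 → (cmp)
[4] flags=0011 GT?F → skip
[5] flags=0011 LT?T → r0=0x80
[6] flags=0011 VS?T → r3=0x0a
[7] flags=0010 → (cmp)
[8] flags=0010 CS?T → r1=0x7d
[9] flags=0010 HI?T → r0=0xbf
[10] flags=0010 GE?T → r3=0xaf

EXEC = [5,6,8,9,10]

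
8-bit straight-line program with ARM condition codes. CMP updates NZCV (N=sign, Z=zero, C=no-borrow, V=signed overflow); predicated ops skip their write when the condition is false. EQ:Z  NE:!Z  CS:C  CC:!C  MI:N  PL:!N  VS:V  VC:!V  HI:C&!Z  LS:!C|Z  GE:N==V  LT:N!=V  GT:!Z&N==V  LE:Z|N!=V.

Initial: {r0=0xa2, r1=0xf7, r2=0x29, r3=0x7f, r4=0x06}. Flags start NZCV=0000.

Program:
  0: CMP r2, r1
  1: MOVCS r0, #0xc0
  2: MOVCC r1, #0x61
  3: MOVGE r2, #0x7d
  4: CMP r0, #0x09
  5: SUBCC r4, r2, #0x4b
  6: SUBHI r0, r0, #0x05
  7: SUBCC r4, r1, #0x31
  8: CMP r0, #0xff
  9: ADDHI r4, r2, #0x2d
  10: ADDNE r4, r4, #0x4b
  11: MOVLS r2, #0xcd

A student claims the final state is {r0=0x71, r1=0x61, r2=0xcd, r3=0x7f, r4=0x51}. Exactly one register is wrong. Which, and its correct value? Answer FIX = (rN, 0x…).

FIX = (r0, 0x9d)

0: ✓ CMP  NZCV=0000
1: · MOVCS
2: ✓ MOVCC  r1←0x61
3: ✓ MOVGE  r2←0x7d
4: ✓ CMP  NZCV=1010
5: · SUBCC
6: ✓ SUBHI  r0←0x9d
7: · SUBCC
8: ✓ CMP  NZCV=1000
9: · ADDHI
10: ✓ ADDNE  r4←0x51
11: ✓ MOVLS  r2←0xcd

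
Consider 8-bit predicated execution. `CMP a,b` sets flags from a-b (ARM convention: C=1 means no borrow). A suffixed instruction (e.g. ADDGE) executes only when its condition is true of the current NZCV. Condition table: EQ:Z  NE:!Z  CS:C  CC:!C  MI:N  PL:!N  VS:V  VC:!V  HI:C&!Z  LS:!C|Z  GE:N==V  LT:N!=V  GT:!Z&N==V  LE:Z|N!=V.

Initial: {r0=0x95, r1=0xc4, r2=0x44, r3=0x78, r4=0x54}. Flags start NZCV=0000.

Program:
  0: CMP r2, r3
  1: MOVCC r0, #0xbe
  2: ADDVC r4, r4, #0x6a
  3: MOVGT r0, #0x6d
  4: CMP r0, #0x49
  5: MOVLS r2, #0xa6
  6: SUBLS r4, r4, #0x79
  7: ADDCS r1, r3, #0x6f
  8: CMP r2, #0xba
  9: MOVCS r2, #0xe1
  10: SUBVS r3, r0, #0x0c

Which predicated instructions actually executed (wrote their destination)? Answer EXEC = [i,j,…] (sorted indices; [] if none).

EXEC = [1,2,7,10]

[0] flags=1000 → (cmp)
[1] flags=1000 CC?T → r0=0xbe
[2] flags=1000 VC?T → r4=0xbe
[3] flags=1000 GT?F → skip
[4] flags=0011 → (cmp)
[5] flags=0011 LS?F → skip
[6] flags=0011 LS?F → skip
[7] flags=0011 CS?T → r1=0xe7
[8] flags=1001 → (cmp)
[9] flags=1001 CS?F → skip
[10] flags=1001 VS?T → r3=0xb2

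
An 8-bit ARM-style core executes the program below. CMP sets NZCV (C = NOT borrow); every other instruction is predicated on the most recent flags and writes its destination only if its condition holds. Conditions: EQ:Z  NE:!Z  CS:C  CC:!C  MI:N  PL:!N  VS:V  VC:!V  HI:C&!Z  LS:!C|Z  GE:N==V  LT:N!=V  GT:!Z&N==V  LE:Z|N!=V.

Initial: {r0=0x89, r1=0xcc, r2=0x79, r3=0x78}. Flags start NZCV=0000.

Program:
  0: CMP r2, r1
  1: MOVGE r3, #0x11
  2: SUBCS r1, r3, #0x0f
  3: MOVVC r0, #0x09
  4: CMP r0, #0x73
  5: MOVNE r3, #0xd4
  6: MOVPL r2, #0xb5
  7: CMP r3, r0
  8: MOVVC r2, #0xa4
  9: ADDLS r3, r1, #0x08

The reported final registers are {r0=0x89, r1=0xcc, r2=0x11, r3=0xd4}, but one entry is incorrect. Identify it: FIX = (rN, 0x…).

[0] flags=1001 → (cmp)
[1] flags=1001 GE?T → r3=0x11
[2] flags=1001 CS?F → skip
[3] flags=1001 VC?F → skip
[4] flags=0011 → (cmp)
[5] flags=0011 NE?T → r3=0xd4
[6] flags=0011 PL?T → r2=0xb5
[7] flags=0010 → (cmp)
[8] flags=0010 VC?T → r2=0xa4
[9] flags=0010 LS?F → skip

FIX = (r2, 0xa4)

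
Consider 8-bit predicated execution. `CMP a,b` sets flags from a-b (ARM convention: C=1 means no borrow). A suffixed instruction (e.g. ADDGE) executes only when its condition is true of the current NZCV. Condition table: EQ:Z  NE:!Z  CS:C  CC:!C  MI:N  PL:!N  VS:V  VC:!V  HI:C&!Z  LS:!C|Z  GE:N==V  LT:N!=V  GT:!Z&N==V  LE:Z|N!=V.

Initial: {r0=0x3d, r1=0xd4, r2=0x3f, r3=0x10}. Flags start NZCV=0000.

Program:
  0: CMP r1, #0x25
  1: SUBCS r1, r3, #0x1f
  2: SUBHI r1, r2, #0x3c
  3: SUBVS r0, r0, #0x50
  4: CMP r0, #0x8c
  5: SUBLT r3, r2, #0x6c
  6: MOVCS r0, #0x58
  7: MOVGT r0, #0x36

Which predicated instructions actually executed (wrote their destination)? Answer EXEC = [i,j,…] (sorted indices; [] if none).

EXEC = [1,2,7]

[0] flags=1010 → (cmp)
[1] flags=1010 CS?T → r1=0xf1
[2] flags=1010 HI?T → r1=0x03
[3] flags=1010 VS?F → skip
[4] flags=1001 → (cmp)
[5] flags=1001 LT?F → skip
[6] flags=1001 CS?F → skip
[7] flags=1001 GT?T → r0=0x36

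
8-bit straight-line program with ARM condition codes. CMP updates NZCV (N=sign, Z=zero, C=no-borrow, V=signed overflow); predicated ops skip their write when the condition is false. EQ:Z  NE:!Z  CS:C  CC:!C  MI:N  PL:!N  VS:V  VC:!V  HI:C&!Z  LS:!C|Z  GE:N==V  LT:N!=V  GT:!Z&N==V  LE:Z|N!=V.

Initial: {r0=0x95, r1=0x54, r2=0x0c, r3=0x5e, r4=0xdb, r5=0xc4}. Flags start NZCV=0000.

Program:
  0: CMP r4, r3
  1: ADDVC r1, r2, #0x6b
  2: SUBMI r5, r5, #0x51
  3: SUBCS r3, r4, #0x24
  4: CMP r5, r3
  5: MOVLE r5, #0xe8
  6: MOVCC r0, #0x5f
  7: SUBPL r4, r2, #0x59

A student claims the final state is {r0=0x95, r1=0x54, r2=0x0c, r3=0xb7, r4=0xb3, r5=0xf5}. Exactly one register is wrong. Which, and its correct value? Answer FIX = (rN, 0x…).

[0] flags=0011 → (cmp)
[1] flags=0011 VC?F → skip
[2] flags=0011 MI?F → skip
[3] flags=0011 CS?T → r3=0xb7
[4] flags=0010 → (cmp)
[5] flags=0010 LE?F → skip
[6] flags=0010 CC?F → skip
[7] flags=0010 PL?T → r4=0xb3

FIX = (r5, 0xc4)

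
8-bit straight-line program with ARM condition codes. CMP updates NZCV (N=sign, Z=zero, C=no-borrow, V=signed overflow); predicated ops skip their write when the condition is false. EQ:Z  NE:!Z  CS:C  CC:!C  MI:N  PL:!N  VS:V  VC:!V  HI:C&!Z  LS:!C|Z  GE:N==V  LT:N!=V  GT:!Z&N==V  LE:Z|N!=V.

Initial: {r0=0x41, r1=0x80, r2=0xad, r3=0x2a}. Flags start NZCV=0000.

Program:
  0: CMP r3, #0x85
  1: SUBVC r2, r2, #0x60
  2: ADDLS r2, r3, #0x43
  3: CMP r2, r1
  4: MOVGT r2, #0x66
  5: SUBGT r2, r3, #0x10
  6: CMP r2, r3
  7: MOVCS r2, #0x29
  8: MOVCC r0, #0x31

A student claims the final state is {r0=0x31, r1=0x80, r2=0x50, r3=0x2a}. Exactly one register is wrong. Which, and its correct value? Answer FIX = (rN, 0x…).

FIX = (r2, 0x1a)

[0] flags=1001 → (cmp)
[1] flags=1001 VC?F → skip
[2] flags=1001 LS?T → r2=0x6d
[3] flags=1001 → (cmp)
[4] flags=1001 GT?T → r2=0x66
[5] flags=1001 GT?T → r2=0x1a
[6] flags=1000 → (cmp)
[7] flags=1000 CS?F → skip
[8] flags=1000 CC?T → r0=0x31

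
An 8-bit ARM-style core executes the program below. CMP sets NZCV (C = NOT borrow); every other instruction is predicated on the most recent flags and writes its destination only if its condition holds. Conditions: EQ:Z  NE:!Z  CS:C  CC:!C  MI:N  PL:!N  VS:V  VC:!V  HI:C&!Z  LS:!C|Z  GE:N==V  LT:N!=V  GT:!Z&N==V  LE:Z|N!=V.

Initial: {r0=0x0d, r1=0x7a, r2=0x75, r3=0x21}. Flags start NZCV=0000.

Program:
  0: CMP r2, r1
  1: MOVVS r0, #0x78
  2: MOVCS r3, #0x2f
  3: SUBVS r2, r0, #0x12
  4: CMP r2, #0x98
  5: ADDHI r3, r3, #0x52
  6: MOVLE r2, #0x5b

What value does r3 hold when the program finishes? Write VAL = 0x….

[0] flags=1000 → (cmp)
[1] flags=1000 VS?F → skip
[2] flags=1000 CS?F → skip
[3] flags=1000 VS?F → skip
[4] flags=1001 → (cmp)
[5] flags=1001 HI?F → skip
[6] flags=1001 LE?F → skip

VAL = 0x21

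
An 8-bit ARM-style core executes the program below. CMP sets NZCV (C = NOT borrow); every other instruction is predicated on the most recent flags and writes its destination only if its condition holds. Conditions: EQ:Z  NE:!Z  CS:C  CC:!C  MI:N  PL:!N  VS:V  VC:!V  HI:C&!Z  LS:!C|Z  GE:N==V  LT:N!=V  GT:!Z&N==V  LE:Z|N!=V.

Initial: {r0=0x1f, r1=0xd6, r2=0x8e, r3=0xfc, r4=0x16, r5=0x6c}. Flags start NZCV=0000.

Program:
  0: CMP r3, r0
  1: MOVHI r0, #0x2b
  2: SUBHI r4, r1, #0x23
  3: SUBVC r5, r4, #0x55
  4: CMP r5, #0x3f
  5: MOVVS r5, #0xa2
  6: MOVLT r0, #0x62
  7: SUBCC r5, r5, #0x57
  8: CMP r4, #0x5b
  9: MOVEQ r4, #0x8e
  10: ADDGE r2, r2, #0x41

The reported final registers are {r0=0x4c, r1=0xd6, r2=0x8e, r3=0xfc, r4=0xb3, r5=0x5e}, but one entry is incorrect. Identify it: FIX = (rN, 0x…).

0: ✓ CMP  NZCV=1010
1: ✓ MOVHI  r0←0x2b
2: ✓ SUBHI  r4←0xb3
3: ✓ SUBVC  r5←0x5e
4: ✓ CMP  NZCV=0010
5: · MOVVS
6: · MOVLT
7: · SUBCC
8: ✓ CMP  NZCV=0011
9: · MOVEQ
10: · ADDGE

FIX = (r0, 0x2b)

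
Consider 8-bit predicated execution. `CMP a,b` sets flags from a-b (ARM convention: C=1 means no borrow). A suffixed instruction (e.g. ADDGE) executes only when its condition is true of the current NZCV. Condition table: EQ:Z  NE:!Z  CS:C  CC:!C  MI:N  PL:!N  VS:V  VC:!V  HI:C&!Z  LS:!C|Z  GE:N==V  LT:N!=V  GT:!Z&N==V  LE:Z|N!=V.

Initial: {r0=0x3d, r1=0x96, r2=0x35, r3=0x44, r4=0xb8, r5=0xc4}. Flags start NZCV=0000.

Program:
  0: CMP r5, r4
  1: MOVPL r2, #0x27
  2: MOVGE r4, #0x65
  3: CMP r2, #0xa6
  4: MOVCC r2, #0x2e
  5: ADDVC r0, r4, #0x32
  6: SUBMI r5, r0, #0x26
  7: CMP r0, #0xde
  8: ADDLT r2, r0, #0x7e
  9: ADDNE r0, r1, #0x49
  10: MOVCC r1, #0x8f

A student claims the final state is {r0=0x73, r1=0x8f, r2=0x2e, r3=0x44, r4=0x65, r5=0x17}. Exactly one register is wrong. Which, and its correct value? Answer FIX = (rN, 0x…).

[0] flags=0010 → (cmp)
[1] flags=0010 PL?T → r2=0x27
[2] flags=0010 GE?T → r4=0x65
[3] flags=1001 → (cmp)
[4] flags=1001 CC?T → r2=0x2e
[5] flags=1001 VC?F → skip
[6] flags=1001 MI?T → r5=0x17
[7] flags=0000 → (cmp)
[8] flags=0000 LT?F → skip
[9] flags=0000 NE?T → r0=0xdf
[10] flags=0000 CC?T → r1=0x8f

FIX = (r0, 0xdf)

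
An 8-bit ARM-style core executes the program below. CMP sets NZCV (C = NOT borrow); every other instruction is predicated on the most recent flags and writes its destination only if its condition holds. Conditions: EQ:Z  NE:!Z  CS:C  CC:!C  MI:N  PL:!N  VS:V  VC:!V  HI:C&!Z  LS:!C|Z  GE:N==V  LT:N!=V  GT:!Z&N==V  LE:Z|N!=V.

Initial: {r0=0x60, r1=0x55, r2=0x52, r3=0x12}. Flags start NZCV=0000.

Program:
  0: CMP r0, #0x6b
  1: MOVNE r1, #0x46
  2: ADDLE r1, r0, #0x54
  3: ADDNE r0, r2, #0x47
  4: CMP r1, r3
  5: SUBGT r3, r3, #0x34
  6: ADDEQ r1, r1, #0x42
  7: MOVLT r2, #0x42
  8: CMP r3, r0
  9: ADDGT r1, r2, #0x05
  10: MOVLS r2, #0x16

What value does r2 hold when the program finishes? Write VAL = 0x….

VAL = 0x16

0: ✓ CMP  NZCV=1000
1: ✓ MOVNE  r1←0x46
2: ✓ ADDLE  r1←0xb4
3: ✓ ADDNE  r0←0x99
4: ✓ CMP  NZCV=1010
5: · SUBGT
6: · ADDEQ
7: ✓ MOVLT  r2←0x42
8: ✓ CMP  NZCV=0000
9: ✓ ADDGT  r1←0x47
10: ✓ MOVLS  r2←0x16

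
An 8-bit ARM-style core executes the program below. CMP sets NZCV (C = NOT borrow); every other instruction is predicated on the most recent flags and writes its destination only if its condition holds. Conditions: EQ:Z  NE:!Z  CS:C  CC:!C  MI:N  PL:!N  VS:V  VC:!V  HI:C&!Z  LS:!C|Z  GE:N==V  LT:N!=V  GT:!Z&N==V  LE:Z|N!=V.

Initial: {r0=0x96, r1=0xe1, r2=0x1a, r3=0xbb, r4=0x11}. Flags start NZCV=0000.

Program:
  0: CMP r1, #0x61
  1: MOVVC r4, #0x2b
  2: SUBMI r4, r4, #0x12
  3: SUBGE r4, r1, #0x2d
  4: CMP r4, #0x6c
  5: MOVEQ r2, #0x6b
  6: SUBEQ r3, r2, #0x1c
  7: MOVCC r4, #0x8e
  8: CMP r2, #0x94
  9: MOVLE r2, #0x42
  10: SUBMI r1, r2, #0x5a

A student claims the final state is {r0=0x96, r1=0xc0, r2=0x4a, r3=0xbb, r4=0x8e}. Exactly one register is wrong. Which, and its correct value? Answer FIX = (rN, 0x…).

FIX = (r2, 0x1a)

[0] flags=1010 → (cmp)
[1] flags=1010 VC?T → r4=0x2b
[2] flags=1010 MI?T → r4=0x19
[3] flags=1010 GE?F → skip
[4] flags=1000 → (cmp)
[5] flags=1000 EQ?F → skip
[6] flags=1000 EQ?F → skip
[7] flags=1000 CC?T → r4=0x8e
[8] flags=1001 → (cmp)
[9] flags=1001 LE?F → skip
[10] flags=1001 MI?T → r1=0xc0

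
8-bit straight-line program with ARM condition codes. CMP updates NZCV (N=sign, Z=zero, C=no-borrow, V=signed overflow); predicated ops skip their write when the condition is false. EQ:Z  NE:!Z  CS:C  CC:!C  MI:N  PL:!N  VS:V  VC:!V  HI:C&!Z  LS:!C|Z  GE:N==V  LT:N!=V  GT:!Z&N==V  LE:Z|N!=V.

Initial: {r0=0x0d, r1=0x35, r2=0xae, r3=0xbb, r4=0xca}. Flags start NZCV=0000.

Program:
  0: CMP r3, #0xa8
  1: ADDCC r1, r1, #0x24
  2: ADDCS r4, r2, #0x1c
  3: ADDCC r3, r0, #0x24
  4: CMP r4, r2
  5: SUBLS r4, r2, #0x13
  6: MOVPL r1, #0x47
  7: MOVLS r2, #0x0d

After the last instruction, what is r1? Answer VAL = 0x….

VAL = 0x47

[0] flags=0010 → (cmp)
[1] flags=0010 CC?F → skip
[2] flags=0010 CS?T → r4=0xca
[3] flags=0010 CC?F → skip
[4] flags=0010 → (cmp)
[5] flags=0010 LS?F → skip
[6] flags=0010 PL?T → r1=0x47
[7] flags=0010 LS?F → skip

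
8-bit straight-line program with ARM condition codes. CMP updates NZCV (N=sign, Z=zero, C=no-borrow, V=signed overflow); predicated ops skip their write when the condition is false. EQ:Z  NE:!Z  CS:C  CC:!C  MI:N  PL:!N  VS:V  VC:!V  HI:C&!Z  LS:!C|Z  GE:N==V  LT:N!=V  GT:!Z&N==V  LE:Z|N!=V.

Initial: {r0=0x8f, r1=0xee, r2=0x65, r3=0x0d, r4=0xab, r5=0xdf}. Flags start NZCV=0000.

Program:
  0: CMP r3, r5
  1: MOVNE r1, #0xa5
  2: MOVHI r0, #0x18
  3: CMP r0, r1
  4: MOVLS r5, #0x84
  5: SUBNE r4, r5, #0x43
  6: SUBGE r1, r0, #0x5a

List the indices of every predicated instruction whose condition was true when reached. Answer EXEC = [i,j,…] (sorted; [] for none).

EXEC = [1,4,5]

[0] flags=0000 → (cmp)
[1] flags=0000 NE?T → r1=0xa5
[2] flags=0000 HI?F → skip
[3] flags=1000 → (cmp)
[4] flags=1000 LS?T → r5=0x84
[5] flags=1000 NE?T → r4=0x41
[6] flags=1000 GE?F → skip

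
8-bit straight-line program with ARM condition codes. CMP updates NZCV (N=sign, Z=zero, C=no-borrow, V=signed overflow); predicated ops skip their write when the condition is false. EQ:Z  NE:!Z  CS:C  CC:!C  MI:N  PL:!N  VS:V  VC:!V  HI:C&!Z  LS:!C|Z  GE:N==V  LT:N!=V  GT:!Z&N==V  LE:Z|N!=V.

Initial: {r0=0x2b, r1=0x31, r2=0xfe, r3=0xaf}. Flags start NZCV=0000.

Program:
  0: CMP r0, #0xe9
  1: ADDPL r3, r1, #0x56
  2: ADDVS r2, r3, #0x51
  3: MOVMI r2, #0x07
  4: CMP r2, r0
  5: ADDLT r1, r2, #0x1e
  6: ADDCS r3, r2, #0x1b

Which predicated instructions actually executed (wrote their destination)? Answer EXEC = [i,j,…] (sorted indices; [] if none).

0: ✓ CMP  NZCV=0000
1: ✓ ADDPL  r3←0x87
2: · ADDVS
3: · MOVMI
4: ✓ CMP  NZCV=1010
5: ✓ ADDLT  r1←0x1c
6: ✓ ADDCS  r3←0x19

EXEC = [1,5,6]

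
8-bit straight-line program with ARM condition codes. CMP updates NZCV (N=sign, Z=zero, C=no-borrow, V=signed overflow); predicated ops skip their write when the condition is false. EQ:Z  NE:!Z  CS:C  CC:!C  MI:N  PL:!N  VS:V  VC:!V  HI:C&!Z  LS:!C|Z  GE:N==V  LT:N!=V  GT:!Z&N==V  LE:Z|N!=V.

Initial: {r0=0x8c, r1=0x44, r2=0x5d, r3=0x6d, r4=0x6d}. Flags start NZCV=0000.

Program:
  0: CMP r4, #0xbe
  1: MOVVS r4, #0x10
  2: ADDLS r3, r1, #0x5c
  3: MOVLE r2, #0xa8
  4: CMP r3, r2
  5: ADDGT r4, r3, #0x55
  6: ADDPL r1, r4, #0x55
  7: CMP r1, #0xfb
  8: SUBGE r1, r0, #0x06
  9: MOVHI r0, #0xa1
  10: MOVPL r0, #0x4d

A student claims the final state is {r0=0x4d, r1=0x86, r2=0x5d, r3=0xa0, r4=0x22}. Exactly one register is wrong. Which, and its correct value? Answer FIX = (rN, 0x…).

FIX = (r4, 0x10)

[0] flags=1001 → (cmp)
[1] flags=1001 VS?T → r4=0x10
[2] flags=1001 LS?T → r3=0xa0
[3] flags=1001 LE?F → skip
[4] flags=0011 → (cmp)
[5] flags=0011 GT?F → skip
[6] flags=0011 PL?T → r1=0x65
[7] flags=0000 → (cmp)
[8] flags=0000 GE?T → r1=0x86
[9] flags=0000 HI?F → skip
[10] flags=0000 PL?T → r0=0x4d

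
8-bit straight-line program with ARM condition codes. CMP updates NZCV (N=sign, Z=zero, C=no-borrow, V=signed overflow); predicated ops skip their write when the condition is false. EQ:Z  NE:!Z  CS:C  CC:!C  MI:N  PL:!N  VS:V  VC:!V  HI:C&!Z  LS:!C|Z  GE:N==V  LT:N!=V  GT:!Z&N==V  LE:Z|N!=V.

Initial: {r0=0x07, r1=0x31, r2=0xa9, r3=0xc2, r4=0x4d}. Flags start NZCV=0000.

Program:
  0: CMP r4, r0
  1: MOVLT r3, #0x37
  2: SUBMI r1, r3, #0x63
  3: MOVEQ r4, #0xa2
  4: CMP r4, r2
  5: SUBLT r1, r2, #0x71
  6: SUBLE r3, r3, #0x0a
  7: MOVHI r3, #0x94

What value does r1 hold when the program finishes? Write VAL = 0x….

VAL = 0x31

[0] flags=0010 → (cmp)
[1] flags=0010 LT?F → skip
[2] flags=0010 MI?F → skip
[3] flags=0010 EQ?F → skip
[4] flags=1001 → (cmp)
[5] flags=1001 LT?F → skip
[6] flags=1001 LE?F → skip
[7] flags=1001 HI?F → skip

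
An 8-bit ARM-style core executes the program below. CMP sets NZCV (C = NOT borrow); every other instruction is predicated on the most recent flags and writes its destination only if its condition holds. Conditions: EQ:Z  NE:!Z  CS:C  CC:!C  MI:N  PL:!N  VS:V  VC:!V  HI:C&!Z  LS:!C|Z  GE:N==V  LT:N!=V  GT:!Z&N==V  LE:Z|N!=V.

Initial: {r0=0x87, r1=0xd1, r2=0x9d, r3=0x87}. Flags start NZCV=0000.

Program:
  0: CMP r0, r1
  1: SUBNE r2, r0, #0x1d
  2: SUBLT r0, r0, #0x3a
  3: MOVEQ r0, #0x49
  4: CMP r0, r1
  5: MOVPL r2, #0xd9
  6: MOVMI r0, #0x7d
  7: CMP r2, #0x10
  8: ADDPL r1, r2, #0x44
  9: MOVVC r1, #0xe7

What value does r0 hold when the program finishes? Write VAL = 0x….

[0] flags=1000 → (cmp)
[1] flags=1000 NE?T → r2=0x6a
[2] flags=1000 LT?T → r0=0x4d
[3] flags=1000 EQ?F → skip
[4] flags=0000 → (cmp)
[5] flags=0000 PL?T → r2=0xd9
[6] flags=0000 MI?F → skip
[7] flags=1010 → (cmp)
[8] flags=1010 PL?F → skip
[9] flags=1010 VC?T → r1=0xe7

VAL = 0x4d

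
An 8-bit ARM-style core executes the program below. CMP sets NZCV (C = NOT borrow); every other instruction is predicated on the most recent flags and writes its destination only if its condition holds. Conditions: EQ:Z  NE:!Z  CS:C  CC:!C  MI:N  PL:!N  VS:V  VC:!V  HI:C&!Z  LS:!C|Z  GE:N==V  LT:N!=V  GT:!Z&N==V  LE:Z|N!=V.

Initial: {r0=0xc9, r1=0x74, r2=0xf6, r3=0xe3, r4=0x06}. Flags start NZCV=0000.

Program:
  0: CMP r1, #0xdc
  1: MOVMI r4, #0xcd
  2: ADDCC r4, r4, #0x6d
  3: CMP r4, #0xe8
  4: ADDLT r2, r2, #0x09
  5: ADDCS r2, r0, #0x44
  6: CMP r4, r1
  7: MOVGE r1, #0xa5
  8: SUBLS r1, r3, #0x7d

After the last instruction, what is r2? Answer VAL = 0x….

[0] flags=1001 → (cmp)
[1] flags=1001 MI?T → r4=0xcd
[2] flags=1001 CC?T → r4=0x3a
[3] flags=0000 → (cmp)
[4] flags=0000 LT?F → skip
[5] flags=0000 CS?F → skip
[6] flags=1000 → (cmp)
[7] flags=1000 GE?F → skip
[8] flags=1000 LS?T → r1=0x66

VAL = 0xf6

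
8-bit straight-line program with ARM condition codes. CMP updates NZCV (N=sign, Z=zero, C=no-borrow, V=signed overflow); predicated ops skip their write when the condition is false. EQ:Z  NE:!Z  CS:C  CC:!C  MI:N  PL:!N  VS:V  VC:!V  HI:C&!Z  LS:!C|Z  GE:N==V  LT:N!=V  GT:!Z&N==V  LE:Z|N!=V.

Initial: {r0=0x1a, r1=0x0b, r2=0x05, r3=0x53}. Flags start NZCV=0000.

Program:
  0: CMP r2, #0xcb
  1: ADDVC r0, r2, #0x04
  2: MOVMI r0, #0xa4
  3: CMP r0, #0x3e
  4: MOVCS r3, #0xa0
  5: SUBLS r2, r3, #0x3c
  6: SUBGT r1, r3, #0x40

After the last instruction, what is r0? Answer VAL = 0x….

VAL = 0x09

[0] flags=0000 → (cmp)
[1] flags=0000 VC?T → r0=0x09
[2] flags=0000 MI?F → skip
[3] flags=1000 → (cmp)
[4] flags=1000 CS?F → skip
[5] flags=1000 LS?T → r2=0x17
[6] flags=1000 GT?F → skip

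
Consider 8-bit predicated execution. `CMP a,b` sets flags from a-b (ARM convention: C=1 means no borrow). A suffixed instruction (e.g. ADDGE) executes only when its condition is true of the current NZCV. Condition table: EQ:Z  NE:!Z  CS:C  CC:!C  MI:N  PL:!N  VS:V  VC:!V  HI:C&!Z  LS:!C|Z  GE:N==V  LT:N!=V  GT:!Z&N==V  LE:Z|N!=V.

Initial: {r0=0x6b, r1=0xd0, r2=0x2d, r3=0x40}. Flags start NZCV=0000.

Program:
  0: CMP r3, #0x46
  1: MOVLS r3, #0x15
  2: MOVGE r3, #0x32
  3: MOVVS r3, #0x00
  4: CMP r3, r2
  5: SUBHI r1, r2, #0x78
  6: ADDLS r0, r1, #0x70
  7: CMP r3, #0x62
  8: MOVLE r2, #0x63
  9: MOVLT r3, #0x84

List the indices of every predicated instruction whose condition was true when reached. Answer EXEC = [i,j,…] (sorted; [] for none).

EXEC = [1,6,8,9]

0: ✓ CMP  NZCV=1000
1: ✓ MOVLS  r3←0x15
2: · MOVGE
3: · MOVVS
4: ✓ CMP  NZCV=1000
5: · SUBHI
6: ✓ ADDLS  r0←0x40
7: ✓ CMP  NZCV=1000
8: ✓ MOVLE  r2←0x63
9: ✓ MOVLT  r3←0x84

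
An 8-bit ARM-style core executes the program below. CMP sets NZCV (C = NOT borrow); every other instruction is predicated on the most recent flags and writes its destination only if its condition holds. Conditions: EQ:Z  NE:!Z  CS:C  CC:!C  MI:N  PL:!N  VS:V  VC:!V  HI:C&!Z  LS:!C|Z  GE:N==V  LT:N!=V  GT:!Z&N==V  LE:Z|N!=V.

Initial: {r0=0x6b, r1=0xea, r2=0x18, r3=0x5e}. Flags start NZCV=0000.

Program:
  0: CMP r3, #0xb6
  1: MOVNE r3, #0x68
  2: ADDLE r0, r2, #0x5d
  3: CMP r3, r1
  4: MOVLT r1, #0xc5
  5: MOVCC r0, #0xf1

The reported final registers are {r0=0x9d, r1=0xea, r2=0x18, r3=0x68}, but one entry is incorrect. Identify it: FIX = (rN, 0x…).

0: ✓ CMP  NZCV=1001
1: ✓ MOVNE  r3←0x68
2: · ADDLE
3: ✓ CMP  NZCV=0000
4: · MOVLT
5: ✓ MOVCC  r0←0xf1

FIX = (r0, 0xf1)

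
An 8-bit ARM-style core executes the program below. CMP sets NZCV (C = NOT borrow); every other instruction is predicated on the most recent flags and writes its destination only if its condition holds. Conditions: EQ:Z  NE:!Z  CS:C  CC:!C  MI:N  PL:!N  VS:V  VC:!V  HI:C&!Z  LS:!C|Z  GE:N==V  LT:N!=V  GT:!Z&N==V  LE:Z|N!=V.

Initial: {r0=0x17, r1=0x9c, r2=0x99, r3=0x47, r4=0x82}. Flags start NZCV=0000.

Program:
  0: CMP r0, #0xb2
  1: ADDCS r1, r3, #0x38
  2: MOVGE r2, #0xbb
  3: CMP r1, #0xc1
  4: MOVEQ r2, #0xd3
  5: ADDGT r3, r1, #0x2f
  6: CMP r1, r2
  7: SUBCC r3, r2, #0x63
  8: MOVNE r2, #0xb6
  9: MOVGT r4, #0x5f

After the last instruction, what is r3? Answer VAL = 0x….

VAL = 0x58

[0] flags=0000 → (cmp)
[1] flags=0000 CS?F → skip
[2] flags=0000 GE?T → r2=0xbb
[3] flags=1000 → (cmp)
[4] flags=1000 EQ?F → skip
[5] flags=1000 GT?F → skip
[6] flags=1000 → (cmp)
[7] flags=1000 CC?T → r3=0x58
[8] flags=1000 NE?T → r2=0xb6
[9] flags=1000 GT?F → skip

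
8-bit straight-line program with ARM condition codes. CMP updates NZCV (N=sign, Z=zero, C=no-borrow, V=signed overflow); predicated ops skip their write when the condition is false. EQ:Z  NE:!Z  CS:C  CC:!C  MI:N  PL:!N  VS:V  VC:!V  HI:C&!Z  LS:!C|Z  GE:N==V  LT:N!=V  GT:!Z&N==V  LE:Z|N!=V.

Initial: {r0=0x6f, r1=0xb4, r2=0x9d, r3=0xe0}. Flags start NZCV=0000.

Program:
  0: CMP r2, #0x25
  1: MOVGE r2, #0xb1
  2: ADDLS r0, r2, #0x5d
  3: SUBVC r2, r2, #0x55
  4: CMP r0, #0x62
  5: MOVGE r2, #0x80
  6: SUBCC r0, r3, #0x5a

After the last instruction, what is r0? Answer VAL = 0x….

VAL = 0x6f

[0] flags=0011 → (cmp)
[1] flags=0011 GE?F → skip
[2] flags=0011 LS?F → skip
[3] flags=0011 VC?F → skip
[4] flags=0010 → (cmp)
[5] flags=0010 GE?T → r2=0x80
[6] flags=0010 CC?F → skip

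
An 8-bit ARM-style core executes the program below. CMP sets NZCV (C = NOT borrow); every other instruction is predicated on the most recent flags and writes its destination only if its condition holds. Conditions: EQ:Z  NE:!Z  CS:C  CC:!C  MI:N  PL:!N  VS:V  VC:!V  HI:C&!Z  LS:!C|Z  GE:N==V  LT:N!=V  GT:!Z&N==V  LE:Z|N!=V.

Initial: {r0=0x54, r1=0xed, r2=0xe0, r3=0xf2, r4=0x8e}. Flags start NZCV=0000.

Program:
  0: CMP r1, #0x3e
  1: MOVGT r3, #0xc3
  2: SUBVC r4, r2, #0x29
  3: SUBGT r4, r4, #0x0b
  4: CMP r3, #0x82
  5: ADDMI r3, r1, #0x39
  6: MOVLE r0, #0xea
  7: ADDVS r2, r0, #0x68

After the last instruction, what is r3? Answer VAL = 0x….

0: ✓ CMP  NZCV=1010
1: · MOVGT
2: ✓ SUBVC  r4←0xb7
3: · SUBGT
4: ✓ CMP  NZCV=0010
5: · ADDMI
6: · MOVLE
7: · ADDVS

VAL = 0xf2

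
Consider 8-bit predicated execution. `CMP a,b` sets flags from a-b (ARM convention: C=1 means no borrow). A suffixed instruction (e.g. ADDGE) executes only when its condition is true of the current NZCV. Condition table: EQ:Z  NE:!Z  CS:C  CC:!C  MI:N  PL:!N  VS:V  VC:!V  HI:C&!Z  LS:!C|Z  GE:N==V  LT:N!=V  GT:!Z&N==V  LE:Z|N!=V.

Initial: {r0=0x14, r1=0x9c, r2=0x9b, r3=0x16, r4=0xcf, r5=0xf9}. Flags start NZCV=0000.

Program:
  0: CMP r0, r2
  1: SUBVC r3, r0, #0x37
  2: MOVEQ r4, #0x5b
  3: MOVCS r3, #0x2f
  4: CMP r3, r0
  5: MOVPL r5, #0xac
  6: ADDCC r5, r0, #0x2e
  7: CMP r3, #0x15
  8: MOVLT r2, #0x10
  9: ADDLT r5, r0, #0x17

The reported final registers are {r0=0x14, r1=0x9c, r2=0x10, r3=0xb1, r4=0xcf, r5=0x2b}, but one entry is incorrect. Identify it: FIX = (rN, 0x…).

FIX = (r3, 0xdd)

0: ✓ CMP  NZCV=0000
1: ✓ SUBVC  r3←0xdd
2: · MOVEQ
3: · MOVCS
4: ✓ CMP  NZCV=1010
5: · MOVPL
6: · ADDCC
7: ✓ CMP  NZCV=1010
8: ✓ MOVLT  r2←0x10
9: ✓ ADDLT  r5←0x2b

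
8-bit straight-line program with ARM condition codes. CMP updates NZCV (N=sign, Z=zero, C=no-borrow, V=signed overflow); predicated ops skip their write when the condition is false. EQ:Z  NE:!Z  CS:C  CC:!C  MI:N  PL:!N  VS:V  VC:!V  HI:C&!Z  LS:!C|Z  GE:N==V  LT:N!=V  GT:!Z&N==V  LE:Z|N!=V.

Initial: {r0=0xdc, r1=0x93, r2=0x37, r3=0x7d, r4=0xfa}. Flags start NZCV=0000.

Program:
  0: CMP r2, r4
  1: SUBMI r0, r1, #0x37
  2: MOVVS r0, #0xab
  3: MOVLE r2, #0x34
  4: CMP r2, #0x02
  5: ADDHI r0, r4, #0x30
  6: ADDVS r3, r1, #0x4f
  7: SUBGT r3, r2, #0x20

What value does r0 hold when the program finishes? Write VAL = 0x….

0: ✓ CMP  NZCV=0000
1: · SUBMI
2: · MOVVS
3: · MOVLE
4: ✓ CMP  NZCV=0010
5: ✓ ADDHI  r0←0x2a
6: · ADDVS
7: ✓ SUBGT  r3←0x17

VAL = 0x2a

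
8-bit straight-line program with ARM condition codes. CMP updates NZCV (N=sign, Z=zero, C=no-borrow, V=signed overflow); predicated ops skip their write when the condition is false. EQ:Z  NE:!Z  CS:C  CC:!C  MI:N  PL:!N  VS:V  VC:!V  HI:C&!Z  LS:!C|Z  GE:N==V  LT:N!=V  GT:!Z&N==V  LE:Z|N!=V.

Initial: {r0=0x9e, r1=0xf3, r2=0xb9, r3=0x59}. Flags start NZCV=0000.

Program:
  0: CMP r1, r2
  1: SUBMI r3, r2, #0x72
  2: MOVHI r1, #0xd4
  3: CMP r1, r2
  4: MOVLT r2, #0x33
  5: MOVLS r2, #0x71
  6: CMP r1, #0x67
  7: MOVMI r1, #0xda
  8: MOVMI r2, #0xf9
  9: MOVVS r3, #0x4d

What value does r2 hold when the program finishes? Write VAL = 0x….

0: ✓ CMP  NZCV=0010
1: · SUBMI
2: ✓ MOVHI  r1←0xd4
3: ✓ CMP  NZCV=0010
4: · MOVLT
5: · MOVLS
6: ✓ CMP  NZCV=0011
7: · MOVMI
8: · MOVMI
9: ✓ MOVVS  r3←0x4d

VAL = 0xb9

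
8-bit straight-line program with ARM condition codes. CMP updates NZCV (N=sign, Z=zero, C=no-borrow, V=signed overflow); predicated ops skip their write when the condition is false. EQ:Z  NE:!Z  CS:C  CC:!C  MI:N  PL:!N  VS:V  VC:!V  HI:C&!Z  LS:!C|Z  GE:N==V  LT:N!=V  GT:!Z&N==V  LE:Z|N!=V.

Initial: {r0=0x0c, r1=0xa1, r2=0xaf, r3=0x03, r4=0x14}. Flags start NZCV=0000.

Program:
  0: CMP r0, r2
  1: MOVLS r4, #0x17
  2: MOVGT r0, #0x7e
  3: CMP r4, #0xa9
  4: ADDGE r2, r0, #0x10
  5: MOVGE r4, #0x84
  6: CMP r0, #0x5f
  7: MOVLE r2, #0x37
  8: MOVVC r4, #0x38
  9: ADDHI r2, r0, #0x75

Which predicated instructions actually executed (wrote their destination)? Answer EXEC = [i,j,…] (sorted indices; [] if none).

[0] flags=0000 → (cmp)
[1] flags=0000 LS?T → r4=0x17
[2] flags=0000 GT?T → r0=0x7e
[3] flags=0000 → (cmp)
[4] flags=0000 GE?T → r2=0x8e
[5] flags=0000 GE?T → r4=0x84
[6] flags=0010 → (cmp)
[7] flags=0010 LE?F → skip
[8] flags=0010 VC?T → r4=0x38
[9] flags=0010 HI?T → r2=0xf3

EXEC = [1,2,4,5,8,9]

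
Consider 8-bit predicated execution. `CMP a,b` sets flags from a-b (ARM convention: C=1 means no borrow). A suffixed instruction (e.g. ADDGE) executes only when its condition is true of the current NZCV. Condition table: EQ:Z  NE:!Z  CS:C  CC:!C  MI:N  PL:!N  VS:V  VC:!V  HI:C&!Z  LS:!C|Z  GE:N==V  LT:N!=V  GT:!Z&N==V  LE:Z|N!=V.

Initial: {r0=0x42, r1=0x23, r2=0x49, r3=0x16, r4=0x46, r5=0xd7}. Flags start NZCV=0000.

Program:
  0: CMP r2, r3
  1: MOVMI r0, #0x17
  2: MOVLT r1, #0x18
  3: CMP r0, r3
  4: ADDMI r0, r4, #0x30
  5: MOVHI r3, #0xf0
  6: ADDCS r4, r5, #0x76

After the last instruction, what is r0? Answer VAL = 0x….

VAL = 0x42

[0] flags=0010 → (cmp)
[1] flags=0010 MI?F → skip
[2] flags=0010 LT?F → skip
[3] flags=0010 → (cmp)
[4] flags=0010 MI?F → skip
[5] flags=0010 HI?T → r3=0xf0
[6] flags=0010 CS?T → r4=0x4d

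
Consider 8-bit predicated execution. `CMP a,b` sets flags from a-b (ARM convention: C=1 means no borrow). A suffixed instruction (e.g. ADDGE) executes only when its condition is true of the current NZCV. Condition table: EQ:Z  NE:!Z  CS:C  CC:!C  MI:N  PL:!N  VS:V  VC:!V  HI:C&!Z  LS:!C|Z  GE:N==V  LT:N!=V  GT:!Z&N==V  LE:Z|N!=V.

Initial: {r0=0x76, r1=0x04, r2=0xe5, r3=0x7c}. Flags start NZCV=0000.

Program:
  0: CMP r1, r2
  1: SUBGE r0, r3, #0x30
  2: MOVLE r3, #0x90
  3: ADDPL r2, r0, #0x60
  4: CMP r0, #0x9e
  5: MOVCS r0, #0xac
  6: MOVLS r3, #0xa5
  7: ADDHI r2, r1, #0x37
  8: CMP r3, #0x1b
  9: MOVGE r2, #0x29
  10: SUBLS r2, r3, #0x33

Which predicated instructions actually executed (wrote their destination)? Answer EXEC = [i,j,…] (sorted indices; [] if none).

0: ✓ CMP  NZCV=0000
1: ✓ SUBGE  r0←0x4c
2: · MOVLE
3: ✓ ADDPL  r2←0xac
4: ✓ CMP  NZCV=1001
5: · MOVCS
6: ✓ MOVLS  r3←0xa5
7: · ADDHI
8: ✓ CMP  NZCV=1010
9: · MOVGE
10: · SUBLS

EXEC = [1,3,6]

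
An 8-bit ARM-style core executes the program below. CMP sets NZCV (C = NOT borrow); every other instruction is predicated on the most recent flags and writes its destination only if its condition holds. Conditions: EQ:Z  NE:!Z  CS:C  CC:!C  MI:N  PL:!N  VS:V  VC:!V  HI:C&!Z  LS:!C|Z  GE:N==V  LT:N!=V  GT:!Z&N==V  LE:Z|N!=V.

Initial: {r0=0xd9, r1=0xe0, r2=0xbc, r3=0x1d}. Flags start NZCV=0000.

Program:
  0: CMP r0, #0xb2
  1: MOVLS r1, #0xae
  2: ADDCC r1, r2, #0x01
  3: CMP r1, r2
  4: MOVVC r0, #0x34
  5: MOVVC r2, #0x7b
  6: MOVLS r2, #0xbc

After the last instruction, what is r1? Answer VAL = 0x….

VAL = 0xe0

0: ✓ CMP  NZCV=0010
1: · MOVLS
2: · ADDCC
3: ✓ CMP  NZCV=0010
4: ✓ MOVVC  r0←0x34
5: ✓ MOVVC  r2←0x7b
6: · MOVLS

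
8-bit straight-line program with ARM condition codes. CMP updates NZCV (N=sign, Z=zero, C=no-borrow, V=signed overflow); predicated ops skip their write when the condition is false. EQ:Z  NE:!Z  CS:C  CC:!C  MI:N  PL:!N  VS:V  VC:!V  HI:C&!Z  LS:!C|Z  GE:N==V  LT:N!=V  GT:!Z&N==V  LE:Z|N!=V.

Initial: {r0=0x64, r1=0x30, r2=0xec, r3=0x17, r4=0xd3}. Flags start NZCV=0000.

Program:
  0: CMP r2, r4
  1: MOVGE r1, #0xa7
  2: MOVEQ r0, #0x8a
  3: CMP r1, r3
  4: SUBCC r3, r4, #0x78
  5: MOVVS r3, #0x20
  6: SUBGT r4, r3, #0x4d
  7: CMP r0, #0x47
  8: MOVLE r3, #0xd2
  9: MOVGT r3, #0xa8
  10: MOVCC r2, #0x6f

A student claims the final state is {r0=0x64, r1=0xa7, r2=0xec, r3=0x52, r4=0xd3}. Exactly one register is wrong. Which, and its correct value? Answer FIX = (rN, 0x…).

[0] flags=0010 → (cmp)
[1] flags=0010 GE?T → r1=0xa7
[2] flags=0010 EQ?F → skip
[3] flags=1010 → (cmp)
[4] flags=1010 CC?F → skip
[5] flags=1010 VS?F → skip
[6] flags=1010 GT?F → skip
[7] flags=0010 → (cmp)
[8] flags=0010 LE?F → skip
[9] flags=0010 GT?T → r3=0xa8
[10] flags=0010 CC?F → skip

FIX = (r3, 0xa8)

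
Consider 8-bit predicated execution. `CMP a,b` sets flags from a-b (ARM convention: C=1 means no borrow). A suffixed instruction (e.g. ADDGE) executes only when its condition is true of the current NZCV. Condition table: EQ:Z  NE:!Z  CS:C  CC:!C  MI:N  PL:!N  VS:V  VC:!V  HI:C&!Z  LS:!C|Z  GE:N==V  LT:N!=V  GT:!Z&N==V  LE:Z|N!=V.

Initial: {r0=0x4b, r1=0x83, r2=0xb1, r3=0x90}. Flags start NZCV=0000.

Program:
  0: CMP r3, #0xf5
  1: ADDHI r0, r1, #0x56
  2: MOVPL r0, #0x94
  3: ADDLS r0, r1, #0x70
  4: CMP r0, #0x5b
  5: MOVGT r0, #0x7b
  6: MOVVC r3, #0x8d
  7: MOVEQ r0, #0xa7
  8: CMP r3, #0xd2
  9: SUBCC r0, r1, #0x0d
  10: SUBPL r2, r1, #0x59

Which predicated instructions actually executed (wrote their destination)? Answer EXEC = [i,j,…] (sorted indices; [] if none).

[0] flags=1000 → (cmp)
[1] flags=1000 HI?F → skip
[2] flags=1000 PL?F → skip
[3] flags=1000 LS?T → r0=0xf3
[4] flags=1010 → (cmp)
[5] flags=1010 GT?F → skip
[6] flags=1010 VC?T → r3=0x8d
[7] flags=1010 EQ?F → skip
[8] flags=1000 → (cmp)
[9] flags=1000 CC?T → r0=0x76
[10] flags=1000 PL?F → skip

EXEC = [3,6,9]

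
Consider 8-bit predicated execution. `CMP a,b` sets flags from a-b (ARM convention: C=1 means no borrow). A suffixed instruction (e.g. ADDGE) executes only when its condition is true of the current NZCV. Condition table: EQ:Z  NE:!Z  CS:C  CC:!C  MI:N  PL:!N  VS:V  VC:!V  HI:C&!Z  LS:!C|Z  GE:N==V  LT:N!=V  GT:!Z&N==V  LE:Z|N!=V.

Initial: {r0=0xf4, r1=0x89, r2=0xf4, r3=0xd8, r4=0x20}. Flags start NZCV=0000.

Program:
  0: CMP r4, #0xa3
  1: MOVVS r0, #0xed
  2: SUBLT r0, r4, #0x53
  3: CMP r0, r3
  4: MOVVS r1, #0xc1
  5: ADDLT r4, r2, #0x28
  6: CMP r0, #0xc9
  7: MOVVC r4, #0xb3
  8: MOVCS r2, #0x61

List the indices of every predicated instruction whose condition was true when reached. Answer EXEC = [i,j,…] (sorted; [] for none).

[0] flags=0000 → (cmp)
[1] flags=0000 VS?F → skip
[2] flags=0000 LT?F → skip
[3] flags=0010 → (cmp)
[4] flags=0010 VS?F → skip
[5] flags=0010 LT?F → skip
[6] flags=0010 → (cmp)
[7] flags=0010 VC?T → r4=0xb3
[8] flags=0010 CS?T → r2=0x61

EXEC = [7,8]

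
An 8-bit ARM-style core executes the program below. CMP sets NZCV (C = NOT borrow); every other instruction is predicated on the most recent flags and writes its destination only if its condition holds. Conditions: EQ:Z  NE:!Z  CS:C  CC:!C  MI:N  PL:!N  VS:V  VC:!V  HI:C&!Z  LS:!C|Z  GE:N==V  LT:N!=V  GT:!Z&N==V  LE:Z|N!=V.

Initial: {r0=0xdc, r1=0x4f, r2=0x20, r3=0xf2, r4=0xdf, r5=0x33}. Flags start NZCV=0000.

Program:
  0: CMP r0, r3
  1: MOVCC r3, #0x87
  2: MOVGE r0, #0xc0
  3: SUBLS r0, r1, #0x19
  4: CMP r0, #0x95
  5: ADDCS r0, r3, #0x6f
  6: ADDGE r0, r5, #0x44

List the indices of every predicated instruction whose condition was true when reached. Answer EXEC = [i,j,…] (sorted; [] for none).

0: ✓ CMP  NZCV=1000
1: ✓ MOVCC  r3←0x87
2: · MOVGE
3: ✓ SUBLS  r0←0x36
4: ✓ CMP  NZCV=1001
5: · ADDCS
6: ✓ ADDGE  r0←0x77

EXEC = [1,3,6]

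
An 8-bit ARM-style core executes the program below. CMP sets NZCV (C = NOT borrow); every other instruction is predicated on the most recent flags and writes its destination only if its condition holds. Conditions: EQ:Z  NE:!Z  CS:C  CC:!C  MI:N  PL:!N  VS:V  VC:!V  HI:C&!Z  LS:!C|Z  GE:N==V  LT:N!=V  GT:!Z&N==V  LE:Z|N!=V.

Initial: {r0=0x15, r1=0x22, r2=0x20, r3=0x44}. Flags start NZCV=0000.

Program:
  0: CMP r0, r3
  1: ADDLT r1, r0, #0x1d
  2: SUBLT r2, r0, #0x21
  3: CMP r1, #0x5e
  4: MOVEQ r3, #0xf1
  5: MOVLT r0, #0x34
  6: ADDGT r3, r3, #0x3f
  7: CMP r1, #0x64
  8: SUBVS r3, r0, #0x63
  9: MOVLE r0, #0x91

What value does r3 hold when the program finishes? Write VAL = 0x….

0: ✓ CMP  NZCV=1000
1: ✓ ADDLT  r1←0x32
2: ✓ SUBLT  r2←0xf4
3: ✓ CMP  NZCV=1000
4: · MOVEQ
5: ✓ MOVLT  r0←0x34
6: · ADDGT
7: ✓ CMP  NZCV=1000
8: · SUBVS
9: ✓ MOVLE  r0←0x91

VAL = 0x44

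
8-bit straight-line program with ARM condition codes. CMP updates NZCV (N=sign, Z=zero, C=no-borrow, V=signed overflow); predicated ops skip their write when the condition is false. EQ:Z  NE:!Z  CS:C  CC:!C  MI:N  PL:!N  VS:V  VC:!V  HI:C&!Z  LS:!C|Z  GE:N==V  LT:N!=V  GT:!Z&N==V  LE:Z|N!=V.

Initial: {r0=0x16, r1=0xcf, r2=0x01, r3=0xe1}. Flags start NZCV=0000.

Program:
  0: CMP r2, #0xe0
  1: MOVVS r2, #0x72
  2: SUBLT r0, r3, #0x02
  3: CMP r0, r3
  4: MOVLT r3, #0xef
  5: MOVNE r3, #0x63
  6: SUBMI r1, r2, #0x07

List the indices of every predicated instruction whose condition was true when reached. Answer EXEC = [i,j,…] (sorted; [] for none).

0: ✓ CMP  NZCV=0000
1: · MOVVS
2: · SUBLT
3: ✓ CMP  NZCV=0000
4: · MOVLT
5: ✓ MOVNE  r3←0x63
6: · SUBMI

EXEC = [5]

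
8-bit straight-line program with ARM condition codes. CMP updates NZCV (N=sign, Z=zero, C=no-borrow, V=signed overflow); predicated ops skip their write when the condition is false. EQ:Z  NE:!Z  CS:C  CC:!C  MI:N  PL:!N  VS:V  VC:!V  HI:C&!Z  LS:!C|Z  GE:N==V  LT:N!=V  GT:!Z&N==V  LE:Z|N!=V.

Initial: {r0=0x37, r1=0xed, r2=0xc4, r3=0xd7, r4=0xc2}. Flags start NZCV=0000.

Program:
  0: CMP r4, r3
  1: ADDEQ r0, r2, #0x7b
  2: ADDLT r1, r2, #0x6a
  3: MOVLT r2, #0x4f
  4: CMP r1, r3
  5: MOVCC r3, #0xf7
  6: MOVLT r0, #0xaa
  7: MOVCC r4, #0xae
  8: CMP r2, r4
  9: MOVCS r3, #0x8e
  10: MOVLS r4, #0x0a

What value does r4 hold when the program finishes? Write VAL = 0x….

VAL = 0x0a

0: ✓ CMP  NZCV=1000
1: · ADDEQ
2: ✓ ADDLT  r1←0x2e
3: ✓ MOVLT  r2←0x4f
4: ✓ CMP  NZCV=0000
5: ✓ MOVCC  r3←0xf7
6: · MOVLT
7: ✓ MOVCC  r4←0xae
8: ✓ CMP  NZCV=1001
9: · MOVCS
10: ✓ MOVLS  r4←0x0a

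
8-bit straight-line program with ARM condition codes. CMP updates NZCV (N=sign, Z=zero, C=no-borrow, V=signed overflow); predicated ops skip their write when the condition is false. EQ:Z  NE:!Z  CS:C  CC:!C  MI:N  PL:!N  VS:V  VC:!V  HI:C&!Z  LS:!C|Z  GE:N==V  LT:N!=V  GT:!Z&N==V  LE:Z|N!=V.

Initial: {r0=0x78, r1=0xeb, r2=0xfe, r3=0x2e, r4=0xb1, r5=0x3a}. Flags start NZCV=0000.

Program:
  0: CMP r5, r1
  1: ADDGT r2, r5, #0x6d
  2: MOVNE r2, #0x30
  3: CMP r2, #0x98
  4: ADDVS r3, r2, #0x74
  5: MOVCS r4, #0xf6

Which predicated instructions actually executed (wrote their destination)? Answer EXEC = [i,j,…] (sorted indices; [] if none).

EXEC = [1,2,4]

0: ✓ CMP  NZCV=0000
1: ✓ ADDGT  r2←0xa7
2: ✓ MOVNE  r2←0x30
3: ✓ CMP  NZCV=1001
4: ✓ ADDVS  r3←0xa4
5: · MOVCS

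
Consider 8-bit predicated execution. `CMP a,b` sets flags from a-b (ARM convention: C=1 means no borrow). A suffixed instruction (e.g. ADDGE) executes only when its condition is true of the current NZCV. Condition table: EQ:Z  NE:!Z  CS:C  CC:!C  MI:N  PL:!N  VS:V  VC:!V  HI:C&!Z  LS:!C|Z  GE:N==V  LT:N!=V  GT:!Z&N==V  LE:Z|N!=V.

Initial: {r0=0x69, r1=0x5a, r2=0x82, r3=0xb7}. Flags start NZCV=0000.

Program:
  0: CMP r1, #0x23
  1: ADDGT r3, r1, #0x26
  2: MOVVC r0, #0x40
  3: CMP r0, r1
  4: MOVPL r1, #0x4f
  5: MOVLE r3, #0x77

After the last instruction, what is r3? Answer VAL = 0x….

VAL = 0x77

0: ✓ CMP  NZCV=0010
1: ✓ ADDGT  r3←0x80
2: ✓ MOVVC  r0←0x40
3: ✓ CMP  NZCV=1000
4: · MOVPL
5: ✓ MOVLE  r3←0x77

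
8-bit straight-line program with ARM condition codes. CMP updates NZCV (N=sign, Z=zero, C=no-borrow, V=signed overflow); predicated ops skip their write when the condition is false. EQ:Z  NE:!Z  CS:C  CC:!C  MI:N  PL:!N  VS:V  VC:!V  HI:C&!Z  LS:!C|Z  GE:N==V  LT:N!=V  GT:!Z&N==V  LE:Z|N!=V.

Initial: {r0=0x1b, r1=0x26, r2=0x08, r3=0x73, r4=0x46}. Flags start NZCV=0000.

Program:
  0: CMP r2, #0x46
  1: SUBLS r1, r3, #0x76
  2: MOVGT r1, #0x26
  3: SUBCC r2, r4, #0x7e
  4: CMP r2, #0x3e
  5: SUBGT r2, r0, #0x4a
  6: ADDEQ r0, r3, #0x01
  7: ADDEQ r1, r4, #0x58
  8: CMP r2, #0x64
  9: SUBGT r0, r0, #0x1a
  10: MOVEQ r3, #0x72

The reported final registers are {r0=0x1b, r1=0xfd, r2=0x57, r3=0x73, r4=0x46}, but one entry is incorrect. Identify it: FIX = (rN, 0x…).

FIX = (r2, 0xc8)

[0] flags=1000 → (cmp)
[1] flags=1000 LS?T → r1=0xfd
[2] flags=1000 GT?F → skip
[3] flags=1000 CC?T → r2=0xc8
[4] flags=1010 → (cmp)
[5] flags=1010 GT?F → skip
[6] flags=1010 EQ?F → skip
[7] flags=1010 EQ?F → skip
[8] flags=0011 → (cmp)
[9] flags=0011 GT?F → skip
[10] flags=0011 EQ?F → skip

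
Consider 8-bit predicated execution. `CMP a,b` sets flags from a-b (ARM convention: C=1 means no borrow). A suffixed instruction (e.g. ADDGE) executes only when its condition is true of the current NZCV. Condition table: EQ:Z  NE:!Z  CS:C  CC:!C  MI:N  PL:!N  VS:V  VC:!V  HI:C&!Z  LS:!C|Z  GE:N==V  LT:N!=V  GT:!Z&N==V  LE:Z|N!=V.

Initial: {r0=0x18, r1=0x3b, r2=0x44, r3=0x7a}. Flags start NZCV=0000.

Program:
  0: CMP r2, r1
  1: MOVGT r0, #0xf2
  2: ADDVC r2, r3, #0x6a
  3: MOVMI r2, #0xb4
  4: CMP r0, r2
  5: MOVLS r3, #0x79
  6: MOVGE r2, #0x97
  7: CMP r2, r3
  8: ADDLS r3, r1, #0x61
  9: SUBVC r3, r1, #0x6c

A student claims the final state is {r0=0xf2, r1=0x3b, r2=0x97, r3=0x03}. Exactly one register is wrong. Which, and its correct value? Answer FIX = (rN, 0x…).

0: ✓ CMP  NZCV=0010
1: ✓ MOVGT  r0←0xf2
2: ✓ ADDVC  r2←0xe4
3: · MOVMI
4: ✓ CMP  NZCV=0010
5: · MOVLS
6: ✓ MOVGE  r2←0x97
7: ✓ CMP  NZCV=0011
8: · ADDLS
9: · SUBVC

FIX = (r3, 0x7a)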